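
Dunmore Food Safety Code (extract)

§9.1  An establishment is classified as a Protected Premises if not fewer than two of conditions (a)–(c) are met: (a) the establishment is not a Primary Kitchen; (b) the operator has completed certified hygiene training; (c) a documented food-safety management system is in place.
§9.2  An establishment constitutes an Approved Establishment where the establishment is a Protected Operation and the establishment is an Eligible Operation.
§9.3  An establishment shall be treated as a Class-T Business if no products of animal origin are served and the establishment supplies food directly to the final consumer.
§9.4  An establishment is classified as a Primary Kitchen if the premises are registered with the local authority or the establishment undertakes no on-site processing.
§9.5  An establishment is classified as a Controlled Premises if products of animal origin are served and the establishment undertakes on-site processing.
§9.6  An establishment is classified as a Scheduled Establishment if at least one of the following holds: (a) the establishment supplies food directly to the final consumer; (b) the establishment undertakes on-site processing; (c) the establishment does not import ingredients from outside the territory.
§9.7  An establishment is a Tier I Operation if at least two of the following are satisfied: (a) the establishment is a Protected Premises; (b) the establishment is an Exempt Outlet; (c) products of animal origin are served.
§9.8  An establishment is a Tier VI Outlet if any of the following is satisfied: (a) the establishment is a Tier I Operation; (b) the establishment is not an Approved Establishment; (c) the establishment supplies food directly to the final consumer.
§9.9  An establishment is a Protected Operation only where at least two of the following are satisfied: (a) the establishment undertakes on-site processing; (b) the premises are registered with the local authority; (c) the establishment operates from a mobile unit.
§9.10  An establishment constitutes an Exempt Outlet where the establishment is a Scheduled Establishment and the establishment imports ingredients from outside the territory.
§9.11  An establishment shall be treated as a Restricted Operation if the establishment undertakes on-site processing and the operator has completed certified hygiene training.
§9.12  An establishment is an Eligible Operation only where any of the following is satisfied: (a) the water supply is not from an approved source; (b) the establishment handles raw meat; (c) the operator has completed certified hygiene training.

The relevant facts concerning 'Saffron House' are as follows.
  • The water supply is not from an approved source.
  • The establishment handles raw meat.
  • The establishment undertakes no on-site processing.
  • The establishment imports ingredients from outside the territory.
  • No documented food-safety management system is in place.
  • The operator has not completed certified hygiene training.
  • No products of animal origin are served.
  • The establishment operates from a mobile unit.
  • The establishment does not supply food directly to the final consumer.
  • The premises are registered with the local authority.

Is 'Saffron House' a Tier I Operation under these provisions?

No

Under §9.4: the premises are registered with the local authority? yes; or the establishment undertakes no on-site processing? yes. So the establishment is a Primary Kitchen.
Under §9.1: not a Primary Kitchen (§9.4)? no; the operator has completed certified hygiene training? no; a documented food-safety management system is in place? no — 0 of 3 hold (need ≥2) → not satisfied.
Under §9.6: the establishment supplies food directly to the final consumer? no; or the establishment undertakes on-site processing? no; or the establishment does not import ingredients from outside the territory? no. So the establishment is not a Scheduled Establishment.
Under §9.10: Scheduled Establishment (§9.6)? no; and the establishment imports ingredients from outside the territory? yes. So the establishment is not an Exempt Outlet.
Under §9.7: Protected Premises (§9.1)? no; Exempt Outlet (§9.10)? no; products of animal origin are served? no — 0 of 3 hold (need ≥2) → not satisfied.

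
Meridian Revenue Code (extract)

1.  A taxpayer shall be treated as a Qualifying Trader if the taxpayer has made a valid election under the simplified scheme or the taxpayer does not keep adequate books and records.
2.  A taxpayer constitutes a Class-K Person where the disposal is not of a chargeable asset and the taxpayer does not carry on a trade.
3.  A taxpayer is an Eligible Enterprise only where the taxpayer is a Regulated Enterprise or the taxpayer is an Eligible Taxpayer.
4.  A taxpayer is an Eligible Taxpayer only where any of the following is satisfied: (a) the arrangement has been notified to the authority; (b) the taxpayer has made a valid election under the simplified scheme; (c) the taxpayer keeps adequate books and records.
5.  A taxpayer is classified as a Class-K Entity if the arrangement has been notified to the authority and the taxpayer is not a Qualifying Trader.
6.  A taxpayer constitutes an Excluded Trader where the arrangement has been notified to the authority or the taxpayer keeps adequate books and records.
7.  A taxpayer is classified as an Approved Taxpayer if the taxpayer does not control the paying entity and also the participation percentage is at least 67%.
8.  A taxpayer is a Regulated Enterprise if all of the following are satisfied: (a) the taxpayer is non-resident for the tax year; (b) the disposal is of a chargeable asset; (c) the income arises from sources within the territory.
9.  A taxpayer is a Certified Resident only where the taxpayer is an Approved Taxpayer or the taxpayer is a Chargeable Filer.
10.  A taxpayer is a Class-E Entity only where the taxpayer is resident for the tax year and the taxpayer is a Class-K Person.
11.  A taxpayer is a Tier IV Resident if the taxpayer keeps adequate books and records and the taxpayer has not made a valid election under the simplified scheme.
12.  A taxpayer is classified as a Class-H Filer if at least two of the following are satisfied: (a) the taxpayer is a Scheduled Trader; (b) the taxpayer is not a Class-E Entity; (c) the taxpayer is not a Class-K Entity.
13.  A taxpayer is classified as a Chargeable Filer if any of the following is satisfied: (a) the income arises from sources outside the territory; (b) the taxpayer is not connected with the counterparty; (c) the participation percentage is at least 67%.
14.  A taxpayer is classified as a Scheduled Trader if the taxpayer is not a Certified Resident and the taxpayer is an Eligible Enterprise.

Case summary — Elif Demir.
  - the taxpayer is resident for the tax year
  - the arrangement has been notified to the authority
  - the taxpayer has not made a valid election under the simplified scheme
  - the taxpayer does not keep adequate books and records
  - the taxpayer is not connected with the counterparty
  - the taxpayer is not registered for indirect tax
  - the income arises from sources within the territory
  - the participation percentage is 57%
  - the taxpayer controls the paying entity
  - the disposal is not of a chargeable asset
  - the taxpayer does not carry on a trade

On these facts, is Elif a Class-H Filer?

Under paragraph 7: the taxpayer does not control the paying entity? no; and participation percentage: 57% ≥ 67%? no. So the taxpayer is not an Approved Taxpayer.
Under paragraph 13: the income arises from sources outside the territory? no; or the taxpayer is not connected with the counterparty? yes; or participation percentage: 57% ≥ 67%? no. So the taxpayer is a Chargeable Filer.
Under paragraph 9: Approved Taxpayer (paragraph 7)? no; or Chargeable Filer (paragraph 13)? yes. So the taxpayer is a Certified Resident.
Under paragraph 8: the taxpayer is non-resident for the tax year? no; and the disposal is of a chargeable asset? no; and the income arises from sources within the territory? yes. So the taxpayer is not a Regulated Enterprise.
Under paragraph 4: the arrangement has been notified to the authority? yes; or the taxpayer has made a valid election under the simplified scheme? no; or the taxpayer keeps adequate books and records? no. So the taxpayer is an Eligible Taxpayer.
Under paragraph 3: Regulated Enterprise (paragraph 8)? no; or Eligible Taxpayer (paragraph 4)? yes. So the taxpayer is an Eligible Enterprise.
Under paragraph 14: not a Certified Resident (paragraph 9)? no; and Eligible Enterprise (paragraph 3)? yes. So the taxpayer is not a Scheduled Trader.
Under paragraph 2: the disposal is not of a chargeable asset? yes; and the taxpayer does not carry on a trade? yes. So the taxpayer is a Class-K Person.
Under paragraph 10: the taxpayer is resident for the tax year? yes; and Class-K Person (paragraph 2)? yes. So the taxpayer is a Class-E Entity.
Under paragraph 1: the taxpayer has made a valid election under the simplified scheme? no; or the taxpayer does not keep adequate books and records? yes. So the taxpayer is a Qualifying Trader.
Under paragraph 5: the arrangement has been notified to the authority? yes; and not a Qualifying Trader (paragraph 1)? no. So the taxpayer is not a Class-K Entity.
Under paragraph 12: Scheduled Trader (paragraph 14)? no; not a Class-E Entity (paragraph 10)? no; not a Class-K Entity (paragraph 5)? yes — 1 of 3 hold (need ≥2) → not satisfied.

No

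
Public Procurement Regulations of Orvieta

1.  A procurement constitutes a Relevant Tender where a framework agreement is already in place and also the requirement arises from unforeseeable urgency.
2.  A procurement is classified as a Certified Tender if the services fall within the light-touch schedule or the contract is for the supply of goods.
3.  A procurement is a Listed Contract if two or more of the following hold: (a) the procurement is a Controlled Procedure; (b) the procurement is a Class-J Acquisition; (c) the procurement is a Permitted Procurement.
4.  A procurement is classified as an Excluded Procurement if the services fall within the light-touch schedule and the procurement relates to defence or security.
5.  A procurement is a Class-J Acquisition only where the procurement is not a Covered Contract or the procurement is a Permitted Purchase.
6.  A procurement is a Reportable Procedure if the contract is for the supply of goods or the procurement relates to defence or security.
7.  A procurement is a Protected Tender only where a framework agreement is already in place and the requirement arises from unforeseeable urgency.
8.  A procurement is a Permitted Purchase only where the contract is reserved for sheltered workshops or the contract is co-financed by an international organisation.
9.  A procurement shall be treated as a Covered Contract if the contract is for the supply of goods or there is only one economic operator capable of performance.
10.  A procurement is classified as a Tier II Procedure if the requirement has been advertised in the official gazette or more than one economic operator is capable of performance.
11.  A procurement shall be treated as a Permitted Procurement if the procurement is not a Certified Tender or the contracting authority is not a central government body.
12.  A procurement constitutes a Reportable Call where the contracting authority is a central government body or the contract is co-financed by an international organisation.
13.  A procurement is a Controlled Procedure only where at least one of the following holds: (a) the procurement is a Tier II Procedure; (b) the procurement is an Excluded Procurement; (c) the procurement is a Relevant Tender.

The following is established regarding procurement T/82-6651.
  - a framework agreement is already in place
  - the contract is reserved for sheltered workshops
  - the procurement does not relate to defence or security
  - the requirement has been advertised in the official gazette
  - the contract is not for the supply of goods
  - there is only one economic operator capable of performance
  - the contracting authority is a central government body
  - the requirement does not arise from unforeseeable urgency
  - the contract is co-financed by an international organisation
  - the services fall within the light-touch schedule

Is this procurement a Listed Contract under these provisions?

paragraph 10 — Tier II Procedure: [the requirement has been advertised in the official gazette? yes] OR [more than one economic operator is capable of performance? no] → satisfied.
paragraph 4 — Excluded Procurement: [the services fall within the light-touch schedule? yes] AND [the procurement relates to defence or security? no] → not satisfied.
paragraph 1 — Relevant Tender: [a framework agreement is already in place? yes] AND [the requirement arises from unforeseeable urgency? no] → not satisfied.
paragraph 13 — Controlled Procedure: [Tier II Procedure (paragraph 10)? yes] OR [Excluded Procurement (paragraph 4)? no] OR [Relevant Tender (paragraph 1)? no] → satisfied.
paragraph 9 — Covered Contract: [the contract is for the supply of goods? no] OR [there is only one economic operator capable of performance? yes] → satisfied.
paragraph 8 — Permitted Purchase: [the contract is reserved for sheltered workshops? yes] OR [the contract is co-financed by an international organisation? yes] → satisfied.
paragraph 5 — Class-J Acquisition: [not a Covered Contract (paragraph 9)? no] OR [Permitted Purchase (paragraph 8)? yes] → satisfied.
paragraph 2 — Certified Tender: [the services fall within the light-touch schedule? yes] OR [the contract is for the supply of goods? no] → satisfied.
paragraph 11 — Permitted Procurement: [not a Certified Tender (paragraph 2)? no] OR [the contracting authority is not a central government body? no] → not satisfied.
paragraph 3 — Listed Contract: Controlled Procedure (paragraph 13)? yes; Class-J Acquisition (paragraph 5)? yes; Permitted Procurement (paragraph 11)? no — 2 of 3 hold (need ≥2) → satisfied.

Yes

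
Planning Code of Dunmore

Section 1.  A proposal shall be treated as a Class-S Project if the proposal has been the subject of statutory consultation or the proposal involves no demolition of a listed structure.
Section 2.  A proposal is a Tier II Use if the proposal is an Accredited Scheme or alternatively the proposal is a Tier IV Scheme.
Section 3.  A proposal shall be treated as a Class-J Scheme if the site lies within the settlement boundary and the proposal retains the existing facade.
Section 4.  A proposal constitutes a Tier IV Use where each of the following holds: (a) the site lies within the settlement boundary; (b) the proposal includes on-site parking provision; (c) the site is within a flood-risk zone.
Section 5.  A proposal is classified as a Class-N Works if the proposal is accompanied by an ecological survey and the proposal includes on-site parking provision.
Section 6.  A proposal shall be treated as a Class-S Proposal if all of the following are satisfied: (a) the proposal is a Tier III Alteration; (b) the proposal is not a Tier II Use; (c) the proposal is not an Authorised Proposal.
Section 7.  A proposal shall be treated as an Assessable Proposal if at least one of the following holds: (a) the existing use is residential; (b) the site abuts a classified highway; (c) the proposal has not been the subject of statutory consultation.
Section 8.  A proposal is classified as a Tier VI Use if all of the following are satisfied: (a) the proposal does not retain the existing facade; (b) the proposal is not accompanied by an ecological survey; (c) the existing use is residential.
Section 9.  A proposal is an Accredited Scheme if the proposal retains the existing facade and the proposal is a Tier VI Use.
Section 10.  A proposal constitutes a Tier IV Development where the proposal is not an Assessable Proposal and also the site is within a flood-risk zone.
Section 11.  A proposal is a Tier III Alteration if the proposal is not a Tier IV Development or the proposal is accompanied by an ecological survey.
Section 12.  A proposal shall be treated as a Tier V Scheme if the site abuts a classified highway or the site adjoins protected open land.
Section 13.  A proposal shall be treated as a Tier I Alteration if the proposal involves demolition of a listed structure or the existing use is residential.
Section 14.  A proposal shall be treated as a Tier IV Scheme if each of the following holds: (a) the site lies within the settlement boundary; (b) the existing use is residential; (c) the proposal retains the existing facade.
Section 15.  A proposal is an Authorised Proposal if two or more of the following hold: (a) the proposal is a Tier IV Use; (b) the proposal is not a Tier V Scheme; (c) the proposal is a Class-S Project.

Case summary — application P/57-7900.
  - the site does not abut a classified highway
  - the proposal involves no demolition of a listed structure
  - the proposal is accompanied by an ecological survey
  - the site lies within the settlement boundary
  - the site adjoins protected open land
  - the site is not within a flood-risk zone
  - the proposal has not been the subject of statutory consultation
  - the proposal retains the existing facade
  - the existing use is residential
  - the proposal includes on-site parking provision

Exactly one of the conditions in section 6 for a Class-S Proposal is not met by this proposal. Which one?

Tier II Use

Under section 7: the existing use is residential? yes; or the site abuts a classified highway? no; or the proposal has not been the subject of statutory consultation? yes. So the proposal is an Assessable Proposal.
Under section 10: not an Assessable Proposal (section 7)? no; and the site is within a flood-risk zone? no. So the proposal is not a Tier IV Development.
Under section 11: not a Tier IV Development (section 10)? yes; or the proposal is accompanied by an ecological survey? yes. So the proposal is a Tier III Alteration.
Under section 8: the proposal does not retain the existing facade? no; and the proposal is not accompanied by an ecological survey? no; and the existing use is residential? yes. So the proposal is not a Tier VI Use.
Under section 9: the proposal retains the existing facade? yes; and Tier VI Use (section 8)? no. So the proposal is not an Accredited Scheme.
Under section 14: the site lies within the settlement boundary? yes; and the existing use is residential? yes; and the proposal retains the existing facade? yes. So the proposal is a Tier IV Scheme.
Under section 2: Accredited Scheme (section 9)? no; or Tier IV Scheme (section 14)? yes. So the proposal is a Tier II Use.
Under section 4: the site lies within the settlement boundary? yes; and the proposal includes on-site parking provision? yes; and the site is within a flood-risk zone? no. So the proposal is not a Tier IV Use.
Under section 12: the site abuts a classified highway? no; or the site adjoins protected open land? yes. So the proposal is a Tier V Scheme.
Under section 1: the proposal has been the subject of statutory consultation? no; or the proposal involves no demolition of a listed structure? yes. So the proposal is a Class-S Project.
Under section 15: Tier IV Use (section 4)? no; not a Tier V Scheme (section 12)? no; Class-S Project (section 1)? yes — 1 of 3 hold (need ≥2) → not satisfied.
Under section 6: Tier III Alteration (section 11)? yes; and not a Tier II Use (section 2)? no; and not an Authorised Proposal (section 15)? yes. So the proposal is not a Class-S Proposal.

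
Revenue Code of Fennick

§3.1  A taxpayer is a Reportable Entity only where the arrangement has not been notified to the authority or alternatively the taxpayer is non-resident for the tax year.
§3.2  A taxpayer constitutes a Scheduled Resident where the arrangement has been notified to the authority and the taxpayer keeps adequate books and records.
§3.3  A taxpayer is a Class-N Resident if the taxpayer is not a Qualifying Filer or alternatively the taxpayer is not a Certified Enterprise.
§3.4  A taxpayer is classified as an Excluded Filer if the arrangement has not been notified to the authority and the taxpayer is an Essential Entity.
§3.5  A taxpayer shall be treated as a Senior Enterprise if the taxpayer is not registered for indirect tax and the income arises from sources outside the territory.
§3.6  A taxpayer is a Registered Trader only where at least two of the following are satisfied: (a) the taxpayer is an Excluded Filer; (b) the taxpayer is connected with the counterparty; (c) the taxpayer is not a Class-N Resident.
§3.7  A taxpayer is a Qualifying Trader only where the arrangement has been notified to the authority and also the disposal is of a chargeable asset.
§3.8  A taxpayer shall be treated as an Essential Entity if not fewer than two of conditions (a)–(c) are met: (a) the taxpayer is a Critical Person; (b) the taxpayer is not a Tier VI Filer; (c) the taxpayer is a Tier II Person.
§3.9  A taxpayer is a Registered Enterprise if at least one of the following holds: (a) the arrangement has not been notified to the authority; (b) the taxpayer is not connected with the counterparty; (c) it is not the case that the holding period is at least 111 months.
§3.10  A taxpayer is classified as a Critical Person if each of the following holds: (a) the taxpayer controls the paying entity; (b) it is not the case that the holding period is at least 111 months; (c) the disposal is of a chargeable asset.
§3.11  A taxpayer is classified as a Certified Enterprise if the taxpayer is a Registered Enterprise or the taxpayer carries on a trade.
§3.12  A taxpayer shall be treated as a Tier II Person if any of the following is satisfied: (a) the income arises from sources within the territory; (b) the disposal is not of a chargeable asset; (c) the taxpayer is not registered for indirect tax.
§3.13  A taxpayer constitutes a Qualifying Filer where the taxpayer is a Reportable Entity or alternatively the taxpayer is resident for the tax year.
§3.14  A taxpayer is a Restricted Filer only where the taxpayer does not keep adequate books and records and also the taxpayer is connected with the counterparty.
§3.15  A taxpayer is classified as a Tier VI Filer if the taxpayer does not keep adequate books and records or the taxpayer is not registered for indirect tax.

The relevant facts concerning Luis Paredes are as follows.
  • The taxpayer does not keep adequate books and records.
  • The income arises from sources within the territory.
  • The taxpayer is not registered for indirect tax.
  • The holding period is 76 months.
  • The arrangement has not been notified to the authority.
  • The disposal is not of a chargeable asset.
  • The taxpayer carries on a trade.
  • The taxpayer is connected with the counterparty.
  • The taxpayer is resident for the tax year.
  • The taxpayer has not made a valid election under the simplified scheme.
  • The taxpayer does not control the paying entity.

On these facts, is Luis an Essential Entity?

§3.10 — Critical Person: [the taxpayer controls the paying entity? no] AND [holding period: 76 months ≥ 111 months? no, so negated condition yes] AND [the disposal is of a chargeable asset? no] → not satisfied.
§3.15 — Tier VI Filer: [the taxpayer does not keep adequate books and records? yes] OR [the taxpayer is not registered for indirect tax? yes] → satisfied.
§3.12 — Tier II Person: [the income arises from sources within the territory? yes] OR [the disposal is not of a chargeable asset? yes] OR [the taxpayer is not registered for indirect tax? yes] → satisfied.
§3.8 — Essential Entity: Critical Person (§3.10)? no; not a Tier VI Filer (§3.15)? no; Tier II Person (§3.12)? yes — 1 of 3 hold (need ≥2) → not satisfied.

No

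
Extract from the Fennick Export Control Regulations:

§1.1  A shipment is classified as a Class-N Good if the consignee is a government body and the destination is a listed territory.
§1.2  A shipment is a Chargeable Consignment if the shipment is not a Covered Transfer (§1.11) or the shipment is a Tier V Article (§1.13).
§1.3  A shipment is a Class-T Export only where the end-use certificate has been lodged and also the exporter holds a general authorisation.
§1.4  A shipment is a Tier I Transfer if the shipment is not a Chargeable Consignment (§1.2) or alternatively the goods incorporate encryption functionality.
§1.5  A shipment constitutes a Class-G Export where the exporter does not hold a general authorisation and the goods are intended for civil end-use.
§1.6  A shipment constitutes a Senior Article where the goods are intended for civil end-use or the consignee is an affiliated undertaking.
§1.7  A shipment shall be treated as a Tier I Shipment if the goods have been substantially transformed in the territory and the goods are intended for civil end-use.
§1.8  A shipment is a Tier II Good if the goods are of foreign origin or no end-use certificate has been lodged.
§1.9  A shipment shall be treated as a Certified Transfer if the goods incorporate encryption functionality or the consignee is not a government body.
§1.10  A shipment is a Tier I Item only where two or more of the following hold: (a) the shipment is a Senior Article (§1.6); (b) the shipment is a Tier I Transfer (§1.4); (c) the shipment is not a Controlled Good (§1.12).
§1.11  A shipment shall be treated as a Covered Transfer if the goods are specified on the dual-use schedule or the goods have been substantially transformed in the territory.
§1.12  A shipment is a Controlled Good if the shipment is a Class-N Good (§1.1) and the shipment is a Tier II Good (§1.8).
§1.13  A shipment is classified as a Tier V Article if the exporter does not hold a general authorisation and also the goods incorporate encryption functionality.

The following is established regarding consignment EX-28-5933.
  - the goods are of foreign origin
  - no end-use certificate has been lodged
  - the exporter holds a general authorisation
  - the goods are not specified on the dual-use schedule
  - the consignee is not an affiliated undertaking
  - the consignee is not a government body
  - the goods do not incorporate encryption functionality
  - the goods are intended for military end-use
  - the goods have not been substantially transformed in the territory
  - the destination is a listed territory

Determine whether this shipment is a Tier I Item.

No

§1.6 — Senior Article: [the goods are intended for civil end-use? no] OR [the consignee is an affiliated undertaking? no] → not satisfied.
§1.11 — Covered Transfer: [the goods are specified on the dual-use schedule? no] OR [the goods have been substantially transformed in the territory? no] → not satisfied.
§1.13 — Tier V Article: [the exporter does not hold a general authorisation? no] AND [the goods incorporate encryption functionality? no] → not satisfied.
§1.2 — Chargeable Consignment: [not a Covered Transfer (§1.11)? yes] OR [Tier V Article (§1.13)? no] → satisfied.
§1.4 — Tier I Transfer: [not a Chargeable Consignment (§1.2)? no] OR [the goods incorporate encryption functionality? no] → not satisfied.
§1.1 — Class-N Good: [the consignee is a government body? no] AND [the destination is a listed territory? yes] → not satisfied.
§1.8 — Tier II Good: [the goods are of foreign origin? yes] OR [no end-use certificate has been lodged? yes] → satisfied.
§1.12 — Controlled Good: [Class-N Good (§1.1)? no] AND [Tier II Good (§1.8)? yes] → not satisfied.
§1.10 — Tier I Item: Senior Article (§1.6)? no; Tier I Transfer (§1.4)? no; not a Controlled Good (§1.12)? yes — 1 of 3 hold (need ≥2) → not satisfied.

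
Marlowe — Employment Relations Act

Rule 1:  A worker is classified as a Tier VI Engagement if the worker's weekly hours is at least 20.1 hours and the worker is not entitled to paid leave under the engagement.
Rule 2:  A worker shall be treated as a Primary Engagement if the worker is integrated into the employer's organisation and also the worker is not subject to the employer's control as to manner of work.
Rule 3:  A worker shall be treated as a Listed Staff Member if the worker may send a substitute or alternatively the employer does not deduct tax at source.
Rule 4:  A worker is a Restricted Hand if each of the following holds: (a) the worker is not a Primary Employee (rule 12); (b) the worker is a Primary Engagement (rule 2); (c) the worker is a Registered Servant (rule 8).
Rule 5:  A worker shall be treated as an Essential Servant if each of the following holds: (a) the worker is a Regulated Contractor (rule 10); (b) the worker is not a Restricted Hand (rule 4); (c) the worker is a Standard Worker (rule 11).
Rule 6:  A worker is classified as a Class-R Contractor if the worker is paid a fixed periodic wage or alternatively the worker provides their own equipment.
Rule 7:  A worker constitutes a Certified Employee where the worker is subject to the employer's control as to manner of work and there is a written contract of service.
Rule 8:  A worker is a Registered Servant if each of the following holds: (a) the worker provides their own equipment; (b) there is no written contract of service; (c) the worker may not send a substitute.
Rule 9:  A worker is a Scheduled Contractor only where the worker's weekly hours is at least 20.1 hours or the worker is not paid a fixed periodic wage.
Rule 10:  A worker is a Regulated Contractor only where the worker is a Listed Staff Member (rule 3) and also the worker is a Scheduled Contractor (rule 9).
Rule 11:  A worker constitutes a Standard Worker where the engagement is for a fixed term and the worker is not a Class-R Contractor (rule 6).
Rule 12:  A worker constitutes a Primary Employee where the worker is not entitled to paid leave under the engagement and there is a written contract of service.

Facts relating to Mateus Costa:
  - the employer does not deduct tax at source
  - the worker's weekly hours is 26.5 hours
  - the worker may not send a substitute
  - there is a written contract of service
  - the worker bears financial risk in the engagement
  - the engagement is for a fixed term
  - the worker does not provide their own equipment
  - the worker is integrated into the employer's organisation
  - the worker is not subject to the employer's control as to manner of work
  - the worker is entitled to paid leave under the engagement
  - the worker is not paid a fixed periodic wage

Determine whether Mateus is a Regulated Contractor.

rule 3 — Listed Staff Member: [the worker may send a substitute? no] OR [the employer does not deduct tax at source? yes] → satisfied.
rule 9 — Scheduled Contractor: [worker's weekly hours: 26.5 hours ≥ 20.1 hours? yes] OR [the worker is not paid a fixed periodic wage? yes] → satisfied.
rule 10 — Regulated Contractor: [Listed Staff Member (rule 3)? yes] AND [Scheduled Contractor (rule 9)? yes] → satisfied.

Yes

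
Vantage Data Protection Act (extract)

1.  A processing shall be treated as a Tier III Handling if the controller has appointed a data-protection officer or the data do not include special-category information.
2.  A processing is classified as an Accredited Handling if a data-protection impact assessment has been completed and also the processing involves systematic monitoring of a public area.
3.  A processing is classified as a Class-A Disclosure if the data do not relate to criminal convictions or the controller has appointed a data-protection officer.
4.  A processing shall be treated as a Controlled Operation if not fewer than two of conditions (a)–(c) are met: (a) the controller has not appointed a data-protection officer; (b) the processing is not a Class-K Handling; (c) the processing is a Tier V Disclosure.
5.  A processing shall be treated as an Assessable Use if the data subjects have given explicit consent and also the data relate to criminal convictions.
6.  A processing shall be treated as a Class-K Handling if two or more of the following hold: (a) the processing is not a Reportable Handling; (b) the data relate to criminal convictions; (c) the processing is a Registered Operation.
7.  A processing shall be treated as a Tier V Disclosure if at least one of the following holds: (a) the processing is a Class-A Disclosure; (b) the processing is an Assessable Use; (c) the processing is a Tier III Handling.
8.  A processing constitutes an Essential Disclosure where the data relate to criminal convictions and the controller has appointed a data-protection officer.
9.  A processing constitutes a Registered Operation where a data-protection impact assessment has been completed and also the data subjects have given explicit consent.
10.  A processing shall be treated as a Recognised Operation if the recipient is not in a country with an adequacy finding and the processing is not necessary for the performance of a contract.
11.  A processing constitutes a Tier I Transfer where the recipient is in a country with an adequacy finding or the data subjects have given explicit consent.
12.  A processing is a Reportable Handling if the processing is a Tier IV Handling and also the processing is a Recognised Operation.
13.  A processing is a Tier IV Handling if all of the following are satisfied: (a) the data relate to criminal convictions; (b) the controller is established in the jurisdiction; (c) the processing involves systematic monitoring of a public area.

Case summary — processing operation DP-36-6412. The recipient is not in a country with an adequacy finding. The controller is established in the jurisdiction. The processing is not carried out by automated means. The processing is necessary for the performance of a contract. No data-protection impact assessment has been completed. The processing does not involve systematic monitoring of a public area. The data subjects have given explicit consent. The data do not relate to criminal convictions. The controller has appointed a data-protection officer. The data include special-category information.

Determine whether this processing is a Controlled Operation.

paragraph 13 — Tier IV Handling: [the data relate to criminal convictions? no] AND [the controller is established in the jurisdiction? yes] AND [the processing involves systematic monitoring of a public area? no] → not satisfied.
paragraph 10 — Recognised Operation: [the recipient is not in a country with an adequacy finding? yes] AND [the processing is not necessary for the performance of a contract? no] → not satisfied.
paragraph 12 — Reportable Handling: [Tier IV Handling (paragraph 13)? no] AND [Recognised Operation (paragraph 10)? no] → not satisfied.
paragraph 9 — Registered Operation: [a data-protection impact assessment has been completed? no] AND [the data subjects have given explicit consent? yes] → not satisfied.
paragraph 6 — Class-K Handling: not a Reportable Handling (paragraph 12)? yes; the data relate to criminal convictions? no; Registered Operation (paragraph 9)? no — 1 of 3 hold (need ≥2) → not satisfied.
paragraph 3 — Class-A Disclosure: [the data do not relate to criminal convictions? yes] OR [the controller has appointed a data-protection officer? yes] → satisfied.
paragraph 5 — Assessable Use: [the data subjects have given explicit consent? yes] AND [the data relate to criminal convictions? no] → not satisfied.
paragraph 1 — Tier III Handling: [the controller has appointed a data-protection officer? yes] OR [the data do not include special-category information? no] → satisfied.
paragraph 7 — Tier V Disclosure: [Class-A Disclosure (paragraph 3)? yes] OR [Assessable Use (paragraph 5)? no] OR [Tier III Handling (paragraph 1)? yes] → satisfied.
paragraph 4 — Controlled Operation: the controller has not appointed a data-protection officer? no; not a Class-K Handling (paragraph 6)? yes; Tier V Disclosure (paragraph 7)? yes — 2 of 3 hold (need ≥2) → satisfied.

Yes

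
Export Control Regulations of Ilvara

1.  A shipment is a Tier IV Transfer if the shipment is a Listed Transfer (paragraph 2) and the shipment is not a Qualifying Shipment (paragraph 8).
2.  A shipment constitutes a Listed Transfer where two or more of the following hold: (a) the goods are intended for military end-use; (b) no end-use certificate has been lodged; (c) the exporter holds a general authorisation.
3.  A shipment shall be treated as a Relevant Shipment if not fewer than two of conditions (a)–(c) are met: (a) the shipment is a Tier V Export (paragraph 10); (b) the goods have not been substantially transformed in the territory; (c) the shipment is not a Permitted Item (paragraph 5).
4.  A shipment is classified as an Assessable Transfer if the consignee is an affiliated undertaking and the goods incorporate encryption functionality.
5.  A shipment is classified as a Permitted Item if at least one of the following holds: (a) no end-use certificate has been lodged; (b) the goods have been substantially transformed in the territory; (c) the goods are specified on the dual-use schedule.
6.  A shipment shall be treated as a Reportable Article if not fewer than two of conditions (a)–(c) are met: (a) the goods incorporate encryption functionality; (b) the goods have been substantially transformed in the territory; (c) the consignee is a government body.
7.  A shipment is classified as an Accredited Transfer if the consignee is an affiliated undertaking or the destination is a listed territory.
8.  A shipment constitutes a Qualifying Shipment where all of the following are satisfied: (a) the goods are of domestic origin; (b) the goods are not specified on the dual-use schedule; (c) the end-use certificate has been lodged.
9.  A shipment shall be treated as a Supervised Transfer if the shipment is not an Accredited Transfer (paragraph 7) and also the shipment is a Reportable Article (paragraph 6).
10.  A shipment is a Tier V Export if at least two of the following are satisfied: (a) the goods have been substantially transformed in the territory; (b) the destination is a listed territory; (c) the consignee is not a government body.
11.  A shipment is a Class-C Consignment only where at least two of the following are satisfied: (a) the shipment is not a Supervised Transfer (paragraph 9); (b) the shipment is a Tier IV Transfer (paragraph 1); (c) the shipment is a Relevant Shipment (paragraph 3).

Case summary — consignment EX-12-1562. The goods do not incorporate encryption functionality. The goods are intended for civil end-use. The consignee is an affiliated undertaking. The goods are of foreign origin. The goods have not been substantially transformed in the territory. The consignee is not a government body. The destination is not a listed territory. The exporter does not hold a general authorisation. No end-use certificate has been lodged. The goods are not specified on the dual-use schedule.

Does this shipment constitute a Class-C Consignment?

paragraph 7 — Accredited Transfer: [the consignee is an affiliated undertaking? yes] OR [the destination is a listed territory? no] → satisfied.
paragraph 6 — Reportable Article: the goods incorporate encryption functionality? no; the goods have been substantially transformed in the territory? no; the consignee is a government body? no — 0 of 3 hold (need ≥2) → not satisfied.
paragraph 9 — Supervised Transfer: [not an Accredited Transfer (paragraph 7)? no] AND [Reportable Article (paragraph 6)? no] → not satisfied.
paragraph 2 — Listed Transfer: the goods are intended for military end-use? no; no end-use certificate has been lodged? yes; the exporter holds a general authorisation? no — 1 of 3 hold (need ≥2) → not satisfied.
paragraph 8 — Qualifying Shipment: [the goods are of domestic origin? no] AND [the goods are not specified on the dual-use schedule? yes] AND [the end-use certificate has been lodged? no] → not satisfied.
paragraph 1 — Tier IV Transfer: [Listed Transfer (paragraph 2)? no] AND [not a Qualifying Shipment (paragraph 8)? yes] → not satisfied.
paragraph 10 — Tier V Export: the goods have been substantially transformed in the territory? no; the destination is a listed territory? no; the consignee is not a government body? yes — 1 of 3 hold (need ≥2) → not satisfied.
paragraph 5 — Permitted Item: [no end-use certificate has been lodged? yes] OR [the goods have been substantially transformed in the territory? no] OR [the goods are specified on the dual-use schedule? no] → satisfied.
paragraph 3 — Relevant Shipment: Tier V Export (paragraph 10)? no; the goods have not been substantially transformed in the territory? yes; not a Permitted Item (paragraph 5)? no — 1 of 3 hold (need ≥2) → not satisfied.
paragraph 11 — Class-C Consignment: not a Supervised Transfer (paragraph 9)? yes; Tier IV Transfer (paragraph 1)? no; Relevant Shipment (paragraph 3)? no — 1 of 3 hold (need ≥2) → not satisfied.

No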